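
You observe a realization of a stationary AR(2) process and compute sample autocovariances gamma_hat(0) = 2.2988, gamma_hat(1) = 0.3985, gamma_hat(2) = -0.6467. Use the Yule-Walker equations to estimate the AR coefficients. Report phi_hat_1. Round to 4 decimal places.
\hat\phi_{1} = 0.2290

The Yule-Walker equations for an AR(p) process read, in matrix form,
  Gamma_p phi = r_p,   with   (Gamma_p)_{ij} = gamma(|i - j|),
                       (r_p)_i = gamma(i),   i,j = 1..p.
Substitute the sample gammas (Toeplitz matrix and right-hand side of size 2):
  Gamma_p = [[2.2988, 0.3985], [0.3985, 2.2988]]
  r_p     = [0.3985, -0.6467]
Written out:
  2.2988 phi_1 + 0.3985 phi_2 = 0.3985
  0.3985 phi_1 + 2.2988 phi_2 = -0.6467
Solve by Cramer's rule:
  det = gamma(0)^2 - gamma(1)^2 = (2.2988)^2 - (0.3985)^2 = 5.28448144 - 0.15880225 = 5.12567919
  phi_hat_1 = [gamma(1) gamma(0) - gamma(1) gamma(2)] / det = [(0.3985)(2.2988) - (0.3985)(-0.6467)] / 5.12567919 = 1.17378175 / 5.12567919 = 0.229
  phi_hat_2 = [gamma(0) gamma(2) - gamma(1)^2] / det = [(2.2988)(-0.6467) - (0.3985)^2] / 5.12567919 = -1.64543621 / 5.12567919 = -0.321
So phi_hat = [0.2290, -0.3210].
Therefore phi_hat_1 = 0.2290.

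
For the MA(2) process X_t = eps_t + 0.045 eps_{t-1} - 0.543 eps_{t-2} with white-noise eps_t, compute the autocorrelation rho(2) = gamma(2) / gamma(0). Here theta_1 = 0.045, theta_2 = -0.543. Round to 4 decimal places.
\rho(2) = -0.4187

For an MA(q) process with theta_0 = 1, the autocovariance is
  gamma(k) = sigma^2 * sum_{i=0..q-k} theta_i * theta_{i+k},
and rho(k) = gamma(k) / gamma(0). Sigma^2 cancels.
  numerator   = (1)*(-0.543) = -0.543.
  denominator = (1)^2 + (0.045)^2 + (-0.543)^2 = 1.296874.
  rho(2) = -0.543 / 1.296874 = -0.4187.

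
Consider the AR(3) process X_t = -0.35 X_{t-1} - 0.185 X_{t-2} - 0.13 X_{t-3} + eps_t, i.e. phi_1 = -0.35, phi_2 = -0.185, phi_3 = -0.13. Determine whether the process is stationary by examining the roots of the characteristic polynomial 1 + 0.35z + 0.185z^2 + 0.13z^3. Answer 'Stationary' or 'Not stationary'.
\text{Stationary}

The AR(p) characteristic polynomial is P(z) = 1 + 0.35z + 0.185z^2 + 0.13z^3.
Stationarity requires all roots to lie outside the unit circle, i.e. |z| > 1 for every root.
Degree 3: look for a simple real root z0 first, then factor out (1 - z/z0) and solve the remaining quadratic.
Testing z0 = -2: P(-2) = 1 + (0.35)(-2) + (0.185)(-2)^2 + (0.13)(-2)^3
  = 1 + (-0.7) + (0.74) + (-1.04) = 0.  So z_0 = -2 is a root, |z_0| = 2.
Divide out the factor (1 + 0.5 z) = (1 - z/z0) (since 1/z0 = -0.5):
  P(z) = (1 + 0.5 z)(1 + (-0.15) z + (0.26) z^2)
  [check: z-coef -0.15 - (-0.5) = 0.35; z^2-coef 0.26 - (-0.5)(-0.15) = 0.185; z^3-coef -(-0.5)(0.26) = 0.13.]
Remaining roots from the quadratic factor 1 + (-0.15) z + (0.26) z^2:
  Set 1 + (-0.15) z + (0.26) z^2 = 0, i.e. a z^2 + b z + c = 0 with a = 0.26, b = -0.15, c = 1.
  Discriminant D = b^2 - 4ac = (-0.15)^2 - 4*(0.26)*1 = 0.0225 - (1.04) = -1.0175.
  D < 0, so the roots are the complex-conjugate pair z = (-b +/- i sqrt(-D)) / (2a) = 0.2885 +/- 1.9398i.
  For a conjugate pair |z|^2 = z * conj(z) = (product of roots) = c/a = 1/(0.26) = 3.846154, so |z| = sqrt(3.846154) = 1.9612 for both roots.
Moduli of all roots: 2.0000, 1.9612, 1.9612.
All moduli strictly greater than 1? Yes.
Verdict: Stationary.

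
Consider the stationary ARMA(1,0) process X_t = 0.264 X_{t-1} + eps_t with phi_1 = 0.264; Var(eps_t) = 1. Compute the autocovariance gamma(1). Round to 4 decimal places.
\gamma(1) = 0.2838

Multiply the model equation by X_{t-k} and take expectations. With theta_0 = psi_0 = 1 and psi_j the MA(infinity) weights, this gives
  gamma(k) - sum_i phi_i gamma(k-i) = c_k,
  c_k = sigma^2 * sum_{j=k..q} theta_j psi_{j-k}   (c_k = 0 for k > q),
using gamma(-m) = gamma(m).
Pure AR (q = 0): c_0 = sigma^2 = 1, c_k = 0 for k >= 1.
Equations for k = 0 and k = 1 (AR order 1):
  gamma(0) = phi_1 gamma(1) + c_0
  gamma(1) = phi_1 gamma(0) + c_1
Substituting the second into the first: gamma(0) (1 - phi_1^2) = c_0 + phi_1 c_1, so
  gamma(0) = c_0 / (1 - phi_1^2) = 1 / (1 - (0.264)^2) = 1 / 0.930304 = 1.074917.
  gamma(1) = phi_1 gamma(0) = (0.264)(1.074917) = 0.283778.
Therefore gamma(1) = 0.2838 (to 4 decimal places).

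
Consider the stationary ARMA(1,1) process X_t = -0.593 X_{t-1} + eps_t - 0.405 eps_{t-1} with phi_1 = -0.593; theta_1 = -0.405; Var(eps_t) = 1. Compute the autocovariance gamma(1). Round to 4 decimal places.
\gamma(1) = -1.9090

Multiply the model equation by X_{t-k} and take expectations. With theta_0 = psi_0 = 1 and psi_j the MA(infinity) weights, this gives
  gamma(k) - sum_i phi_i gamma(k-i) = c_k,
  c_k = sigma^2 * sum_{j=k..q} theta_j psi_{j-k}   (c_k = 0 for k > q),
using gamma(-m) = gamma(m).
psi-weights needed (psi_j = theta_j + sum_i phi_i psi_{j-i}):
  psi_1 = theta_1 + phi_1 = -0.405 + (-0.593) = -0.998
Right-hand sides:
  c_0 = sigma^2 (1 + theta_1 psi_1) = 1 * (1 + (-0.405)(-0.998)) = 1 * 1.40419 = 1.40419
  c_1 = sigma^2 theta_1 = 1 * (-0.405) = -0.405
  c_2 = 0
Equations for k = 0 and k = 1 (AR order 1):
  gamma(0) = phi_1 gamma(1) + c_0
  gamma(1) = phi_1 gamma(0) + c_1
Substituting the second into the first: gamma(0) (1 - phi_1^2) = c_0 + phi_1 c_1, so
  gamma(0) = (c_0 + phi_1 c_1) / (1 - phi_1^2) = (1.40419 + (-0.593)(-0.405)) / (1 - (-0.593)^2) = 1.644355 / 0.648351 = 2.536211.
  gamma(1) = phi_1 gamma(0) + c_1 = (-0.593)(2.536211) + (-0.405) = -1.908973.
Therefore gamma(1) = -1.9090 (to 4 decimal places).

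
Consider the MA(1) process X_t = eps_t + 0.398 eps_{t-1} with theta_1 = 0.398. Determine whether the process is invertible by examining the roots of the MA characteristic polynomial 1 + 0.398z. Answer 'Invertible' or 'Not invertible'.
\text{Invertible}

The MA(q) characteristic polynomial is P(z) = 1 + 0.398z.
Invertibility requires all roots to lie outside the unit circle, i.e. |z| > 1 for every root.
This is linear in z: 1 + (0.398) z = 0  =>  z = -1/(0.398) = -2.512563,  |z| = 2.512563.
Moduli of all roots: 2.5126.
All moduli strictly greater than 1? Yes.
Verdict: Invertible.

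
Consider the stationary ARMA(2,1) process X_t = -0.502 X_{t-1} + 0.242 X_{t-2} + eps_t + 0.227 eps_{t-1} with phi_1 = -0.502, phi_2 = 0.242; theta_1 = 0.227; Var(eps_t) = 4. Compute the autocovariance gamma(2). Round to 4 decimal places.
\gamma(2) = 2.6631

Multiply the model equation by X_{t-k} and take expectations. With theta_0 = psi_0 = 1 and psi_j the MA(infinity) weights, this gives
  gamma(k) - sum_i phi_i gamma(k-i) = c_k,
  c_k = sigma^2 * sum_{j=k..q} theta_j psi_{j-k}   (c_k = 0 for k > q),
using gamma(-m) = gamma(m).
psi-weights needed (psi_j = theta_j + sum_i phi_i psi_{j-i}):
  psi_1 = theta_1 + phi_1 = 0.227 + (-0.502) = -0.275
Right-hand sides:
  c_0 = sigma^2 (1 + theta_1 psi_1) = 4 * (1 + (0.227)(-0.275)) = 4 * 0.937575 = 3.7503
  c_1 = sigma^2 theta_1 = 4 * (0.227) = 0.908
  c_2 = 0
Equations for k = 0, 1, 2 (AR order 2, c_2 = 0):
  (E0) gamma(0) = phi_1 gamma(1) + phi_2 gamma(2) + c_0
  (E1) gamma(1) = phi_1 gamma(0) + phi_2 gamma(1) + c_1
  (E2) gamma(2) = phi_1 gamma(1) + phi_2 gamma(0)
From (E1): gamma(1) = A gamma(0) + B with
  A = phi_1 / (1 - phi_2) = -0.502 / 0.758 = -0.662269,   B = c_1 / (1 - phi_2) = 0.908 / 0.758 = 1.197889.
Insert (E2) into (E0): gamma(0) (1 - phi_2^2) = phi_1 (1 + phi_2) gamma(1) + c_0.
  phi_1 (1 + phi_2) = (-0.502)(1.242) = -0.623484,   1 - phi_2^2 = 0.941436.
Replace gamma(1) by A gamma(0) + B and collect gamma(0):
  gamma(0) [0.941436 - (-0.623484)(-0.662269)] = (-0.623484)(1.197889) + 3.7503
  gamma(0) * 0.528522 = 3.003435
  gamma(0) = 3.003435 / 0.528522 = 5.682708.
  gamma(1) = A gamma(0) + B = (-0.662269)(5.682708) + (1.197889) = -2.565593.
  gamma(2) = phi_1 gamma(1) + phi_2 gamma(0) = (-0.502)(-2.565593) + (0.242)(5.682708) = 2.663143.
Therefore gamma(2) = 2.6631 (to 4 decimal places).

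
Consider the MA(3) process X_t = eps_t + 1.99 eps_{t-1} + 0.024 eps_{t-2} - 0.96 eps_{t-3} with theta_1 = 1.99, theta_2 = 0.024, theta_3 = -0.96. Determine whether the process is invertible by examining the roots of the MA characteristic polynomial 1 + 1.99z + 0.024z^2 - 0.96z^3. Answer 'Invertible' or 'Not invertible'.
\text{Not invertible}

The MA(q) characteristic polynomial is P(z) = 1 + 1.99z + 0.024z^2 - 0.96z^3.
Invertibility requires all roots to lie outside the unit circle, i.e. |z| > 1 for every root.
Degree 3: look for a simple real root z0 first, then factor out (1 - z/z0) and solve the remaining quadratic.
Testing z0 = -0.625: P(-0.625) = 1 + (1.99)(-0.625) + (0.024)(-0.625)^2 + (-0.96)(-0.625)^3
  = 1 + (-1.24375) + (0.009375) + (0.234375) = 0.  So z_0 = -0.625 is a root, |z_0| = 0.625.
Divide out the factor (1 + 1.6 z) = (1 - z/z0) (since 1/z0 = -1.6):
  P(z) = (1 + 1.6 z)(1 + (0.39) z + (-0.6) z^2)
  [check: z-coef 0.39 - (-1.6) = 1.99; z^2-coef -0.6 - (-1.6)(0.39) = 0.024; z^3-coef -(-1.6)(-0.6) = -0.96.]
Remaining roots from the quadratic factor 1 + (0.39) z + (-0.6) z^2:
  Set 1 + (0.39) z + (-0.6) z^2 = 0, i.e. a z^2 + b z + c = 0 with a = -0.6, b = 0.39, c = 1.
  Discriminant D = b^2 - 4ac = (0.39)^2 - 4*(-0.6)*1 = 0.1521 - (-2.4) = 2.5521.
  D >= 0, so the roots are real: z = (-b +/- sqrt(D)) / (2a) = (-0.39 +/- 1.597529) / (-1.2).
    z_1 = (-0.39 + 1.597529) / (-1.2) = -1.0063,   |z_1| = 1.0063.
    z_2 = (-0.39 - 1.597529) / (-1.2) = 1.6563,   |z_2| = 1.6563.
Moduli of all roots: 0.6250, 1.0063, 1.6563.
All moduli strictly greater than 1? No.
Verdict: Not invertible.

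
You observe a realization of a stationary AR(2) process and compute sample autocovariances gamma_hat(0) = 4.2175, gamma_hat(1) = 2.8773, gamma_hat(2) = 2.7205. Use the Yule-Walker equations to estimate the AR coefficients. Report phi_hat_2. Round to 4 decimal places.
\hat\phi_{2} = 0.3360

The Yule-Walker equations for an AR(p) process read, in matrix form,
  Gamma_p phi = r_p,   with   (Gamma_p)_{ij} = gamma(|i - j|),
                       (r_p)_i = gamma(i),   i,j = 1..p.
Substitute the sample gammas (Toeplitz matrix and right-hand side of size 2):
  Gamma_p = [[4.2175, 2.8773], [2.8773, 4.2175]]
  r_p     = [2.8773, 2.7205]
Written out:
  4.2175 phi_1 + 2.8773 phi_2 = 2.8773
  2.8773 phi_1 + 4.2175 phi_2 = 2.7205
Solve by Cramer's rule:
  det = gamma(0)^2 - gamma(1)^2 = (4.2175)^2 - (2.8773)^2 = 17.78730625 - 8.27885529 = 9.50845096
  phi_hat_1 = [gamma(1) gamma(0) - gamma(1) gamma(2)] / det = [(2.8773)(4.2175) - (2.8773)(2.7205)] / 9.50845096 = 4.3073181 / 9.50845096 = 0.453
  phi_hat_2 = [gamma(0) gamma(2) - gamma(1)^2] / det = [(4.2175)(2.7205) - (2.8773)^2] / 9.50845096 = 3.19485346 / 9.50845096 = 0.336
So phi_hat = [0.4530, 0.3360].
Therefore phi_hat_2 = 0.3360.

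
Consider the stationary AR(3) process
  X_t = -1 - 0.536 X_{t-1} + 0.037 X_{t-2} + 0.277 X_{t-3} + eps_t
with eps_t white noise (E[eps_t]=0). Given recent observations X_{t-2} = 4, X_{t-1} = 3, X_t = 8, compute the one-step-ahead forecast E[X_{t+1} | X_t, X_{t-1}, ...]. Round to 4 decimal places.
E[X_{t+1} \mid \mathcal F_t] = -4.0690

For an AR(p) model X_t = c + sum_i phi_i X_{t-i} + eps_t, the
one-step-ahead conditional mean is
  E[X_{t+1} | X_t, ...] = c + sum_i phi_i X_{t+1-i}.
Substitute known values:
  E[X_{t+1} | ...] = -1 + (-0.536) * (8) + (0.037) * (3) + (0.277) * (4)
                   = -4.0690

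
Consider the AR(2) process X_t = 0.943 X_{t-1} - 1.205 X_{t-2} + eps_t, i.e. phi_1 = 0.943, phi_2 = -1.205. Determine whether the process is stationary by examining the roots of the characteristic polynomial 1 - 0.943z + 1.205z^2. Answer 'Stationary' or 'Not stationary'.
\text{Not stationary}

The AR(p) characteristic polynomial is P(z) = 1 - 0.943z + 1.205z^2.
Stationarity requires all roots to lie outside the unit circle, i.e. |z| > 1 for every root.
Set 1 + (-0.943) z + (1.205) z^2 = 0, i.e. a z^2 + b z + c = 0 with a = 1.205, b = -0.943, c = 1.
Discriminant D = b^2 - 4ac = (-0.943)^2 - 4*(1.205)*1 = 0.889249 - (4.82) = -3.930751.
D < 0, so the roots are the complex-conjugate pair z = (-b +/- i sqrt(-D)) / (2a) = 0.3913 +/- 0.8227i.
For a conjugate pair |z|^2 = z * conj(z) = (product of roots) = c/a = 1/(1.205) = 0.829876, so |z| = sqrt(0.829876) = 0.911 for both roots.
Moduli of all roots: 0.9110, 0.9110.
All moduli strictly greater than 1? No.
Verdict: Not stationary.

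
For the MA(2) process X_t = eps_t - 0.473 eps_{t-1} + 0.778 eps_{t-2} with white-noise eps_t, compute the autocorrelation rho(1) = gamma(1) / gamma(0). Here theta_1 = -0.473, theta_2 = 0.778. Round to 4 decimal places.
\rho(1) = -0.4598

For an MA(q) process with theta_0 = 1, the autocovariance is
  gamma(k) = sigma^2 * sum_{i=0..q-k} theta_i * theta_{i+k},
and rho(k) = gamma(k) / gamma(0). Sigma^2 cancels.
  numerator   = (1)*(-0.473) + (-0.473)*(0.778) = -0.840994.
  denominator = (1)^2 + (-0.473)^2 + (0.778)^2 = 1.829013.
  rho(1) = -0.840994 / 1.829013 = -0.4598.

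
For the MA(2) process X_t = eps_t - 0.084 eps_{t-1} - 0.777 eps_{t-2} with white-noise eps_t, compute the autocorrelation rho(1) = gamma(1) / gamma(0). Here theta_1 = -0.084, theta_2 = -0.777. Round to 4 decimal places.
\rho(1) = -0.0116

For an MA(q) process with theta_0 = 1, the autocovariance is
  gamma(k) = sigma^2 * sum_{i=0..q-k} theta_i * theta_{i+k},
and rho(k) = gamma(k) / gamma(0). Sigma^2 cancels.
  numerator   = (1)*(-0.084) + (-0.084)*(-0.777) = -0.018732.
  denominator = (1)^2 + (-0.084)^2 + (-0.777)^2 = 1.610785.
  rho(1) = -0.018732 / 1.610785 = -0.0116.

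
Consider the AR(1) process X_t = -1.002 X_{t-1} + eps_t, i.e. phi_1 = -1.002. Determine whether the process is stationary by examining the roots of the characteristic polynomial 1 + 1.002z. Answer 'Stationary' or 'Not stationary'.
\text{Not stationary}

The AR(p) characteristic polynomial is P(z) = 1 + 1.002z.
Stationarity requires all roots to lie outside the unit circle, i.e. |z| > 1 for every root.
This is linear in z: 1 + (1.002) z = 0  =>  z = -1/(1.002) = -0.998004,  |z| = 0.998004.
Moduli of all roots: 0.9980.
All moduli strictly greater than 1? No.
Verdict: Not stationary.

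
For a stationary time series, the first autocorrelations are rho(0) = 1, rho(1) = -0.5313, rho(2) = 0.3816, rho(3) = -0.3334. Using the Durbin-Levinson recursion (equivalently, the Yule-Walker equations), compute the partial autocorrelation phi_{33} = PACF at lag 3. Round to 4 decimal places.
\phi_{33} = -0.1210

The PACF at lag k is phi_{kk}, the last component of the solution
to the Yule-Walker system G_k phi = r_k where
  (G_k)_{ij} = rho(|i - j|), (r_k)_i = rho(i), i,j = 1..k.
Equivalently, Durbin-Levinson gives phi_{kk} iteratively:
  phi_{11} = rho(1)
  phi_{kk} = [rho(k) - sum_{j=1..k-1} phi_{k-1,j} rho(k-j)]
            / [1 - sum_{j=1..k-1} phi_{k-1,j} rho(j)],
  phi_{k,j} = phi_{k-1,j} - phi_{kk} phi_{k-1,k-j},  j = 1..k-1.
Step k = 1:
  phi_11 = rho(1) = -0.5313.
Step k = 2:
  phi_22 = [rho(2) - phi_11 rho(1)] / [1 - phi_11 rho(1)] = [0.3816 - (-0.5313)(-0.5313)] / [1 - (-0.5313)(-0.5313)]
         = 0.09932031 / 0.71772031 = 0.138383.
  Update: phi_21 = phi_11 - phi_22 phi_11 = -0.5313 - (0.138383)(-0.5313) = -0.457777.
Step k = 3:
  phi_33 = [rho(3) - phi_21 rho(2) - phi_22 rho(1)] / [1 - phi_21 rho(1) - phi_22 rho(2)]
    numerator   = -0.3334 - (-0.457777)(0.3816) - (0.138383)(-0.5313) = -0.08518936
    denominator = 1 - (-0.457777)(-0.5313) - (0.138383)(0.3816) = 0.70397606
  phi_33 = -0.08518936 / 0.70397606 = -0.121.
Therefore phi_{33} = -0.1210.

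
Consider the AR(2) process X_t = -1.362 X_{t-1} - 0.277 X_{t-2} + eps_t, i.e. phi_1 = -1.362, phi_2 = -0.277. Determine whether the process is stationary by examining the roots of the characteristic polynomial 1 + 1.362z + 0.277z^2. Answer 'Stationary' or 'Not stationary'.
\text{Not stationary}

The AR(p) characteristic polynomial is P(z) = 1 + 1.362z + 0.277z^2.
Stationarity requires all roots to lie outside the unit circle, i.e. |z| > 1 for every root.
Set 1 + (1.362) z + (0.277) z^2 = 0, i.e. a z^2 + b z + c = 0 with a = 0.277, b = 1.362, c = 1.
Discriminant D = b^2 - 4ac = (1.362)^2 - 4*(0.277)*1 = 1.855044 - (1.108) = 0.747044.
D >= 0, so the roots are real: z = (-b +/- sqrt(D)) / (2a) = (-1.362 +/- 0.864317) / (0.554).
  z_1 = (-1.362 + 0.864317) / (0.554) = -0.8983,   |z_1| = 0.8983.
  z_2 = (-1.362 - 0.864317) / (0.554) = -4.0186,   |z_2| = 4.0186.
Moduli of all roots: 0.8983, 4.0186.
All moduli strictly greater than 1? No.
Verdict: Not stationary.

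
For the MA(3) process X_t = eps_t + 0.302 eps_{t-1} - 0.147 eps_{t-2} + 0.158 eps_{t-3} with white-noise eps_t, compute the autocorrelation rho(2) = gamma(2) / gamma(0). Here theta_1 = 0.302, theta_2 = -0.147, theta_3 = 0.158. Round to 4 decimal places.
\rho(2) = -0.0873

For an MA(q) process with theta_0 = 1, the autocovariance is
  gamma(k) = sigma^2 * sum_{i=0..q-k} theta_i * theta_{i+k},
and rho(k) = gamma(k) / gamma(0). Sigma^2 cancels.
  numerator   = (1)*(-0.147) + (0.302)*(0.158) = -0.099284.
  denominator = (1)^2 + (0.302)^2 + (-0.147)^2 + (0.158)^2 = 1.137777.
  rho(2) = -0.099284 / 1.137777 = -0.0873.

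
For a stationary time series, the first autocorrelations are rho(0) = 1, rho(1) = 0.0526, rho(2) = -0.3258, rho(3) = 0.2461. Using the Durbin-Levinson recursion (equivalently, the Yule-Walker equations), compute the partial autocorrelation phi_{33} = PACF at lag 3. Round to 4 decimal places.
\phi_{33} = 0.3220

The PACF at lag k is phi_{kk}, the last component of the solution
to the Yule-Walker system G_k phi = r_k where
  (G_k)_{ij} = rho(|i - j|), (r_k)_i = rho(i), i,j = 1..k.
Equivalently, Durbin-Levinson gives phi_{kk} iteratively:
  phi_{11} = rho(1)
  phi_{kk} = [rho(k) - sum_{j=1..k-1} phi_{k-1,j} rho(k-j)]
            / [1 - sum_{j=1..k-1} phi_{k-1,j} rho(j)],
  phi_{k,j} = phi_{k-1,j} - phi_{kk} phi_{k-1,k-j},  j = 1..k-1.
Step k = 1:
  phi_11 = rho(1) = 0.0526.
Step k = 2:
  phi_22 = [rho(2) - phi_11 rho(1)] / [1 - phi_11 rho(1)] = [-0.3258 - (0.0526)(0.0526)] / [1 - (0.0526)(0.0526)]
         = -0.32856676 / 0.99723324 = -0.329478.
  Update: phi_21 = phi_11 - phi_22 phi_11 = 0.0526 - (-0.329478)(0.0526) = 0.069931.
Step k = 3:
  phi_33 = [rho(3) - phi_21 rho(2) - phi_22 rho(1)] / [1 - phi_21 rho(1) - phi_22 rho(2)]
    numerator   = 0.2461 - (0.069931)(-0.3258) - (-0.329478)(0.0526) = 0.28621394
    denominator = 1 - (0.069931)(0.0526) - (-0.329478)(-0.3258) = 0.88897761
  phi_33 = 0.28621394 / 0.88897761 = 0.322.
Therefore phi_{33} = 0.3220.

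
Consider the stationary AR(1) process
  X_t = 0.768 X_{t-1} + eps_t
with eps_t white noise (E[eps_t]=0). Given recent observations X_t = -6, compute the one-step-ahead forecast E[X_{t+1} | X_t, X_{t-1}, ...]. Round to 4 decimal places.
E[X_{t+1} \mid \mathcal F_t] = -4.6080

For an AR(p) model X_t = c + sum_i phi_i X_{t-i} + eps_t, the
one-step-ahead conditional mean is
  E[X_{t+1} | X_t, ...] = c + sum_i phi_i X_{t+1-i}.
Substitute known values:
  E[X_{t+1} | ...] = (0.768) * (-6)
                   = -4.6080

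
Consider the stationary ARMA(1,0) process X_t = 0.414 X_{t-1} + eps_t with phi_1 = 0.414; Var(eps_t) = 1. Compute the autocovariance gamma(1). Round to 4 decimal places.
\gamma(1) = 0.4996

Multiply the model equation by X_{t-k} and take expectations. With theta_0 = psi_0 = 1 and psi_j the MA(infinity) weights, this gives
  gamma(k) - sum_i phi_i gamma(k-i) = c_k,
  c_k = sigma^2 * sum_{j=k..q} theta_j psi_{j-k}   (c_k = 0 for k > q),
using gamma(-m) = gamma(m).
Pure AR (q = 0): c_0 = sigma^2 = 1, c_k = 0 for k >= 1.
Equations for k = 0 and k = 1 (AR order 1):
  gamma(0) = phi_1 gamma(1) + c_0
  gamma(1) = phi_1 gamma(0) + c_1
Substituting the second into the first: gamma(0) (1 - phi_1^2) = c_0 + phi_1 c_1, so
  gamma(0) = c_0 / (1 - phi_1^2) = 1 / (1 - (0.414)^2) = 1 / 0.828604 = 1.206849.
  gamma(1) = phi_1 gamma(0) = (0.414)(1.206849) = 0.499636.
Therefore gamma(1) = 0.4996 (to 4 decimal places).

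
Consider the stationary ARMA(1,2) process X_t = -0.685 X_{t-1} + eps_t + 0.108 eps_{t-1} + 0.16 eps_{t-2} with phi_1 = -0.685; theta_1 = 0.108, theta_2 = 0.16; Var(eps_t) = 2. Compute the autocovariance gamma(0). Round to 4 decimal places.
\gamma(0) = 3.8275

Multiply the model equation by X_{t-k} and take expectations. With theta_0 = psi_0 = 1 and psi_j the MA(infinity) weights, this gives
  gamma(k) - sum_i phi_i gamma(k-i) = c_k,
  c_k = sigma^2 * sum_{j=k..q} theta_j psi_{j-k}   (c_k = 0 for k > q),
using gamma(-m) = gamma(m).
psi-weights needed (psi_j = theta_j + sum_i phi_i psi_{j-i}):
  psi_1 = theta_1 + phi_1 = 0.108 + (-0.685) = -0.577
  psi_2 = theta_2 + phi_1 psi_1 = 0.16 + (-0.685)(-0.577) = 0.555245
Right-hand sides:
  c_0 = sigma^2 (1 + theta_1 psi_1 + theta_2 psi_2) = 2 * (1 + (0.108)(-0.577) + (0.16)(0.555245)) = 2 * 1.026523 = 2.053046
  c_1 = sigma^2 (theta_1 + theta_2 psi_1) = 2 * (0.108 + (0.16)(-0.577)) = 0.03136
  c_2 = sigma^2 theta_2 = 2 * (0.16) = 0.32
Equations for k = 0 and k = 1 (AR order 1):
  gamma(0) = phi_1 gamma(1) + c_0
  gamma(1) = phi_1 gamma(0) + c_1
Substituting the second into the first: gamma(0) (1 - phi_1^2) = c_0 + phi_1 c_1, so
  gamma(0) = (c_0 + phi_1 c_1) / (1 - phi_1^2) = (2.053046 + (-0.685)(0.03136)) / (1 - (-0.685)^2) = 2.031565 / 0.530775 = 3.827544.
Therefore gamma(0) = 3.8275 (to 4 decimal places).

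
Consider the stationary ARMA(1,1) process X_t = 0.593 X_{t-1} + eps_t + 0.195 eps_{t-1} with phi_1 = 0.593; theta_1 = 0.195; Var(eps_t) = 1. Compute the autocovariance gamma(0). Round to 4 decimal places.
\gamma(0) = 1.9577

Multiply the model equation by X_{t-k} and take expectations. With theta_0 = psi_0 = 1 and psi_j the MA(infinity) weights, this gives
  gamma(k) - sum_i phi_i gamma(k-i) = c_k,
  c_k = sigma^2 * sum_{j=k..q} theta_j psi_{j-k}   (c_k = 0 for k > q),
using gamma(-m) = gamma(m).
psi-weights needed (psi_j = theta_j + sum_i phi_i psi_{j-i}):
  psi_1 = theta_1 + phi_1 = 0.195 + (0.593) = 0.788
Right-hand sides:
  c_0 = sigma^2 (1 + theta_1 psi_1) = 1 * (1 + (0.195)(0.788)) = 1 * 1.15366 = 1.15366
  c_1 = sigma^2 theta_1 = 1 * (0.195) = 0.195
  c_2 = 0
Equations for k = 0 and k = 1 (AR order 1):
  gamma(0) = phi_1 gamma(1) + c_0
  gamma(1) = phi_1 gamma(0) + c_1
Substituting the second into the first: gamma(0) (1 - phi_1^2) = c_0 + phi_1 c_1, so
  gamma(0) = (c_0 + phi_1 c_1) / (1 - phi_1^2) = (1.15366 + (0.593)(0.195)) / (1 - (0.593)^2) = 1.269295 / 0.648351 = 1.957728.
Therefore gamma(0) = 1.9577 (to 4 decimal places).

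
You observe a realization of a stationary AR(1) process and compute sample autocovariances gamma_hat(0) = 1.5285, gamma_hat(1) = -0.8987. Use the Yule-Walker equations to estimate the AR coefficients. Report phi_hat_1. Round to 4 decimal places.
\hat\phi_{1} = -0.5880

The Yule-Walker equations for an AR(p) process read, in matrix form,
  Gamma_p phi = r_p,   with   (Gamma_p)_{ij} = gamma(|i - j|),
                       (r_p)_i = gamma(i),   i,j = 1..p.
Substitute the sample gammas (Toeplitz matrix and right-hand side of size 1):
  Gamma_p = [[1.5285]]
  r_p     = [-0.8987]
With p = 1 this is the single equation gamma(0) phi_1 = gamma(1):
  phi_hat_1 = gamma(1) / gamma(0) = -0.8987 / 1.5285 = -0.5880.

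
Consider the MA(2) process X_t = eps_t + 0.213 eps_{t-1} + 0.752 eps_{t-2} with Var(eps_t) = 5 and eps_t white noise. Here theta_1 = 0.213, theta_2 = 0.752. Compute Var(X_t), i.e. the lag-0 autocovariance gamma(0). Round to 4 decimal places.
\gamma(0) = 8.0544

For an MA(q) process X_t = eps_t + sum_i theta_i eps_{t-i} with
Var(eps_t) = sigma^2, the variance is
  gamma(0) = sigma^2 * (1 + sum_i theta_i^2).
  sum_i theta_i^2 = (0.213)^2 + (0.752)^2 = 0.045369 + 0.565504 = 0.610873.
  gamma(0) = 5 * (1 + 0.610873) = 5 * 1.610873 = 8.054365, which rounds to 8.0544.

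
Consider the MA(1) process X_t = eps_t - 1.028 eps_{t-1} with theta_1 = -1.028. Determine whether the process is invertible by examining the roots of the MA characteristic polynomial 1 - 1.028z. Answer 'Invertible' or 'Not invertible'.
\text{Not invertible}

The MA(q) characteristic polynomial is P(z) = 1 - 1.028z.
Invertibility requires all roots to lie outside the unit circle, i.e. |z| > 1 for every root.
This is linear in z: 1 + (-1.028) z = 0  =>  z = -1/(-1.028) = 0.972763,  |z| = 0.972763.
Moduli of all roots: 0.9728.
All moduli strictly greater than 1? No.
Verdict: Not invertible.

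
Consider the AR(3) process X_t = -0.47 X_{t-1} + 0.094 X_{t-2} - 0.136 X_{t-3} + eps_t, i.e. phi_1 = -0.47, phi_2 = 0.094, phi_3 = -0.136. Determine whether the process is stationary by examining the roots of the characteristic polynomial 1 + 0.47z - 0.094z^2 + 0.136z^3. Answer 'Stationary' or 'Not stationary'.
\text{Stationary}

The AR(p) characteristic polynomial is P(z) = 1 + 0.47z - 0.094z^2 + 0.136z^3.
Stationarity requires all roots to lie outside the unit circle, i.e. |z| > 1 for every root.
Degree 3: look for a simple real root z0 first, then factor out (1 - z/z0) and solve the remaining quadratic.
Testing z0 = -1.25: P(-1.25) = 1 + (0.47)(-1.25) + (-0.094)(-1.25)^2 + (0.136)(-1.25)^3
  = 1 + (-0.5875) + (-0.146875) + (-0.265625) = 0.  So z_0 = -1.25 is a root, |z_0| = 1.25.
Divide out the factor (1 + 0.8 z) = (1 - z/z0) (since 1/z0 = -0.8):
  P(z) = (1 + 0.8 z)(1 + (-0.33) z + (0.17) z^2)
  [check: z-coef -0.33 - (-0.8) = 0.47; z^2-coef 0.17 - (-0.8)(-0.33) = -0.094; z^3-coef -(-0.8)(0.17) = 0.136.]
Remaining roots from the quadratic factor 1 + (-0.33) z + (0.17) z^2:
  Set 1 + (-0.33) z + (0.17) z^2 = 0, i.e. a z^2 + b z + c = 0 with a = 0.17, b = -0.33, c = 1.
  Discriminant D = b^2 - 4ac = (-0.33)^2 - 4*(0.17)*1 = 0.1089 - (0.68) = -0.5711.
  D < 0, so the roots are the complex-conjugate pair z = (-b +/- i sqrt(-D)) / (2a) = 0.9706 +/- 2.2227i.
  For a conjugate pair |z|^2 = z * conj(z) = (product of roots) = c/a = 1/(0.17) = 5.882353, so |z| = sqrt(5.882353) = 2.4254 for both roots.
Moduli of all roots: 1.2500, 2.4254, 2.4254.
All moduli strictly greater than 1? Yes.
Verdict: Stationary.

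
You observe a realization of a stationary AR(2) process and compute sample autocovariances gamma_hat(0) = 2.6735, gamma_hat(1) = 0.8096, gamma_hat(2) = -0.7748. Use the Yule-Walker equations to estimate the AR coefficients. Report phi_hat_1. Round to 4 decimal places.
\hat\phi_{1} = 0.4300

The Yule-Walker equations for an AR(p) process read, in matrix form,
  Gamma_p phi = r_p,   with   (Gamma_p)_{ij} = gamma(|i - j|),
                       (r_p)_i = gamma(i),   i,j = 1..p.
Substitute the sample gammas (Toeplitz matrix and right-hand side of size 2):
  Gamma_p = [[2.6735, 0.8096], [0.8096, 2.6735]]
  r_p     = [0.8096, -0.7748]
Written out:
  2.6735 phi_1 + 0.8096 phi_2 = 0.8096
  0.8096 phi_1 + 2.6735 phi_2 = -0.7748
Solve by Cramer's rule:
  det = gamma(0)^2 - gamma(1)^2 = (2.6735)^2 - (0.8096)^2 = 7.14760225 - 0.65545216 = 6.49215009
  phi_hat_1 = [gamma(1) gamma(0) - gamma(1) gamma(2)] / det = [(0.8096)(2.6735) - (0.8096)(-0.7748)] / 6.49215009 = 2.79174368 / 6.49215009 = 0.43
  phi_hat_2 = [gamma(0) gamma(2) - gamma(1)^2] / det = [(2.6735)(-0.7748) - (0.8096)^2] / 6.49215009 = -2.72687996 / 6.49215009 = -0.42
So phi_hat = [0.4300, -0.4200].
Therefore phi_hat_1 = 0.4300.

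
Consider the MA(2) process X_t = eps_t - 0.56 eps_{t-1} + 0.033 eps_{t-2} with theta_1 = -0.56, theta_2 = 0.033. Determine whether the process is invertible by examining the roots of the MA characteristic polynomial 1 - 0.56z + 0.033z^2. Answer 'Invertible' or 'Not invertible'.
\text{Invertible}

The MA(q) characteristic polynomial is P(z) = 1 - 0.56z + 0.033z^2.
Invertibility requires all roots to lie outside the unit circle, i.e. |z| > 1 for every root.
Set 1 + (-0.56) z + (0.033) z^2 = 0, i.e. a z^2 + b z + c = 0 with a = 0.033, b = -0.56, c = 1.
Discriminant D = b^2 - 4ac = (-0.56)^2 - 4*(0.033)*1 = 0.3136 - (0.132) = 0.1816.
D >= 0, so the roots are real: z = (-b +/- sqrt(D)) / (2a) = (0.56 +/- 0.426146) / (0.066).
  z_1 = (0.56 + 0.426146) / (0.066) = 14.9416,   |z_1| = 14.9416.
  z_2 = (0.56 - 0.426146) / (0.066) = 2.0281,   |z_2| = 2.0281.
Moduli of all roots: 14.9416, 2.0281.
All moduli strictly greater than 1? Yes.
Verdict: Invertible.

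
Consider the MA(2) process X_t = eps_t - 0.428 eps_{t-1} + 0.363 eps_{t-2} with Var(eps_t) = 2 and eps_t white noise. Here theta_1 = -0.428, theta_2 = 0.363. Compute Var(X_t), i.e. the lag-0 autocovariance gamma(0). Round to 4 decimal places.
\gamma(0) = 2.6299

For an MA(q) process X_t = eps_t + sum_i theta_i eps_{t-i} with
Var(eps_t) = sigma^2, the variance is
  gamma(0) = sigma^2 * (1 + sum_i theta_i^2).
  sum_i theta_i^2 = (-0.428)^2 + (0.363)^2 = 0.183184 + 0.131769 = 0.314953.
  gamma(0) = 2 * (1 + 0.314953) = 2 * 1.314953 = 2.629906, which rounds to 2.6299.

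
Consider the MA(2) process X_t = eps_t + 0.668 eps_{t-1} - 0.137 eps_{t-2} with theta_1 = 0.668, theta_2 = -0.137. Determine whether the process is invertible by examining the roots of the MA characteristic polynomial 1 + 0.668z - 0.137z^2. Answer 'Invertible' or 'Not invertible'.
\text{Invertible}

The MA(q) characteristic polynomial is P(z) = 1 + 0.668z - 0.137z^2.
Invertibility requires all roots to lie outside the unit circle, i.e. |z| > 1 for every root.
Set 1 + (0.668) z + (-0.137) z^2 = 0, i.e. a z^2 + b z + c = 0 with a = -0.137, b = 0.668, c = 1.
Discriminant D = b^2 - 4ac = (0.668)^2 - 4*(-0.137)*1 = 0.446224 - (-0.548) = 0.994224.
D >= 0, so the roots are real: z = (-b +/- sqrt(D)) / (2a) = (-0.668 +/- 0.997108) / (-0.274).
  z_1 = (-0.668 + 0.997108) / (-0.274) = -1.2011,   |z_1| = 1.2011.
  z_2 = (-0.668 - 0.997108) / (-0.274) = 6.077,   |z_2| = 6.077.
Moduli of all roots: 1.2011, 6.0770.
All moduli strictly greater than 1? Yes.
Verdict: Invertible.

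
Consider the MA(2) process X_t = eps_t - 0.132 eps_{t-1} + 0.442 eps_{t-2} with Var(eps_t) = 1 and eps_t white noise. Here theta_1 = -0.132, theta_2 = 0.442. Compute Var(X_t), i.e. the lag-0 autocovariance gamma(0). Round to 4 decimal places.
\gamma(0) = 1.2128

For an MA(q) process X_t = eps_t + sum_i theta_i eps_{t-i} with
Var(eps_t) = sigma^2, the variance is
  gamma(0) = sigma^2 * (1 + sum_i theta_i^2).
  sum_i theta_i^2 = (-0.132)^2 + (0.442)^2 = 0.017424 + 0.195364 = 0.212788.
  gamma(0) = 1 * (1 + 0.212788) = 1 * 1.212788 = 1.212788, which rounds to 1.2128.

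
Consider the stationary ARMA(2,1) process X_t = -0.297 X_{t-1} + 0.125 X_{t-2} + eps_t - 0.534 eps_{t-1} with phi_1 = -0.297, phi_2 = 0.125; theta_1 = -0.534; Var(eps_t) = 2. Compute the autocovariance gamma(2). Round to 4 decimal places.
\gamma(2) = 1.2169

Multiply the model equation by X_{t-k} and take expectations. With theta_0 = psi_0 = 1 and psi_j the MA(infinity) weights, this gives
  gamma(k) - sum_i phi_i gamma(k-i) = c_k,
  c_k = sigma^2 * sum_{j=k..q} theta_j psi_{j-k}   (c_k = 0 for k > q),
using gamma(-m) = gamma(m).
psi-weights needed (psi_j = theta_j + sum_i phi_i psi_{j-i}):
  psi_1 = theta_1 + phi_1 = -0.534 + (-0.297) = -0.831
Right-hand sides:
  c_0 = sigma^2 (1 + theta_1 psi_1) = 2 * (1 + (-0.534)(-0.831)) = 2 * 1.443754 = 2.887508
  c_1 = sigma^2 theta_1 = 2 * (-0.534) = -1.068
  c_2 = 0
Equations for k = 0, 1, 2 (AR order 2, c_2 = 0):
  (E0) gamma(0) = phi_1 gamma(1) + phi_2 gamma(2) + c_0
  (E1) gamma(1) = phi_1 gamma(0) + phi_2 gamma(1) + c_1
  (E2) gamma(2) = phi_1 gamma(1) + phi_2 gamma(0)
From (E1): gamma(1) = A gamma(0) + B with
  A = phi_1 / (1 - phi_2) = -0.297 / 0.875 = -0.339429,   B = c_1 / (1 - phi_2) = -1.068 / 0.875 = -1.220571.
Insert (E2) into (E0): gamma(0) (1 - phi_2^2) = phi_1 (1 + phi_2) gamma(1) + c_0.
  phi_1 (1 + phi_2) = (-0.297)(1.125) = -0.334125,   1 - phi_2^2 = 0.984375.
Replace gamma(1) by A gamma(0) + B and collect gamma(0):
  gamma(0) [0.984375 - (-0.334125)(-0.339429)] = (-0.334125)(-1.220571) + 2.887508
  gamma(0) * 0.870963 = 3.295331
  gamma(0) = 3.295331 / 0.870963 = 3.783547.
  gamma(1) = A gamma(0) + B = (-0.339429)(3.783547) + (-1.220571) = -2.504816.
  gamma(2) = phi_1 gamma(1) + phi_2 gamma(0) = (-0.297)(-2.504816) + (0.125)(3.783547) = 1.216874.
Therefore gamma(2) = 1.2169 (to 4 decimal places).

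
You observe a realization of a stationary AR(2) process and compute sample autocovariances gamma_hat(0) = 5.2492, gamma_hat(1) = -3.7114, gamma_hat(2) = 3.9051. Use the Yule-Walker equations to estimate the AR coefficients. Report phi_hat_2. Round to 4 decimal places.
\hat\phi_{2} = 0.4880

The Yule-Walker equations for an AR(p) process read, in matrix form,
  Gamma_p phi = r_p,   with   (Gamma_p)_{ij} = gamma(|i - j|),
                       (r_p)_i = gamma(i),   i,j = 1..p.
Substitute the sample gammas (Toeplitz matrix and right-hand side of size 2):
  Gamma_p = [[5.2492, -3.7114], [-3.7114, 5.2492]]
  r_p     = [-3.7114, 3.9051]
Written out:
  5.2492 phi_1 - 3.7114 phi_2 = -3.7114
  -3.7114 phi_1 + 5.2492 phi_2 = 3.9051
Solve by Cramer's rule:
  det = gamma(0)^2 - gamma(1)^2 = (5.2492)^2 - (-3.7114)^2 = 27.55410064 - 13.77448996 = 13.77961068
  phi_hat_1 = [gamma(1) gamma(0) - gamma(1) gamma(2)] / det = [(-3.7114)(5.2492) - (-3.7114)(3.9051)] / 13.77961068 = -4.98849274 / 13.77961068 = -0.362
  phi_hat_2 = [gamma(0) gamma(2) - gamma(1)^2] / det = [(5.2492)(3.9051) - (-3.7114)^2] / 13.77961068 = 6.72416096 / 13.77961068 = 0.488
So phi_hat = [-0.3620, 0.4880].
Therefore phi_hat_2 = 0.4880.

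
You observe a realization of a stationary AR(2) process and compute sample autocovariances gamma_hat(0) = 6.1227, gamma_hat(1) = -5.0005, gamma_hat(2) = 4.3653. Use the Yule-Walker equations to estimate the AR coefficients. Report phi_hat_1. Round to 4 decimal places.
\hat\phi_{1} = -0.7040

The Yule-Walker equations for an AR(p) process read, in matrix form,
  Gamma_p phi = r_p,   with   (Gamma_p)_{ij} = gamma(|i - j|),
                       (r_p)_i = gamma(i),   i,j = 1..p.
Substitute the sample gammas (Toeplitz matrix and right-hand side of size 2):
  Gamma_p = [[6.1227, -5.0005], [-5.0005, 6.1227]]
  r_p     = [-5.0005, 4.3653]
Written out:
  6.1227 phi_1 - 5.0005 phi_2 = -5.0005
  -5.0005 phi_1 + 6.1227 phi_2 = 4.3653
Solve by Cramer's rule:
  det = gamma(0)^2 - gamma(1)^2 = (6.1227)^2 - (-5.0005)^2 = 37.48745529 - 25.00500025 = 12.48245504
  phi_hat_1 = [gamma(1) gamma(0) - gamma(1) gamma(2)] / det = [(-5.0005)(6.1227) - (-5.0005)(4.3653)] / 12.48245504 = -8.7878787 / 12.48245504 = -0.704
  phi_hat_2 = [gamma(0) gamma(2) - gamma(1)^2] / det = [(6.1227)(4.3653) - (-5.0005)^2] / 12.48245504 = 1.72242206 / 12.48245504 = 0.138
So phi_hat = [-0.7040, 0.1380].
Therefore phi_hat_1 = -0.7040.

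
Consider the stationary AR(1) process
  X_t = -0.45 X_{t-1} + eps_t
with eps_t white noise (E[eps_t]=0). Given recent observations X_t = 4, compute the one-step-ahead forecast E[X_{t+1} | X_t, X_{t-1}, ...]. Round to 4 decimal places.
E[X_{t+1} \mid \mathcal F_t] = -1.8000

For an AR(p) model X_t = c + sum_i phi_i X_{t-i} + eps_t, the
one-step-ahead conditional mean is
  E[X_{t+1} | X_t, ...] = c + sum_i phi_i X_{t+1-i}.
Substitute known values:
  E[X_{t+1} | ...] = (-0.45) * (4)
                   = -1.8000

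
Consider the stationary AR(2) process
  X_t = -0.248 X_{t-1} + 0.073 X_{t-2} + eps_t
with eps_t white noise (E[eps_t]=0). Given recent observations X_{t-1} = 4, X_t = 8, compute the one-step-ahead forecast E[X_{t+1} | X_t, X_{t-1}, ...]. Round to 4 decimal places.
E[X_{t+1} \mid \mathcal F_t] = -1.6920

For an AR(p) model X_t = c + sum_i phi_i X_{t-i} + eps_t, the
one-step-ahead conditional mean is
  E[X_{t+1} | X_t, ...] = c + sum_i phi_i X_{t+1-i}.
Substitute known values:
  E[X_{t+1} | ...] = (-0.248) * (8) + (0.073) * (4)
                   = -1.6920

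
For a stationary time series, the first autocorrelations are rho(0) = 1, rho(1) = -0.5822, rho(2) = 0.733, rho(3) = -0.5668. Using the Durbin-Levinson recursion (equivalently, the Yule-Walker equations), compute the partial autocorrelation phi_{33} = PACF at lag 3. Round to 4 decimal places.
\phi_{33} = -0.1112

The PACF at lag k is phi_{kk}, the last component of the solution
to the Yule-Walker system G_k phi = r_k where
  (G_k)_{ij} = rho(|i - j|), (r_k)_i = rho(i), i,j = 1..k.
Equivalently, Durbin-Levinson gives phi_{kk} iteratively:
  phi_{11} = rho(1)
  phi_{kk} = [rho(k) - sum_{j=1..k-1} phi_{k-1,j} rho(k-j)]
            / [1 - sum_{j=1..k-1} phi_{k-1,j} rho(j)],
  phi_{k,j} = phi_{k-1,j} - phi_{kk} phi_{k-1,k-j},  j = 1..k-1.
Step k = 1:
  phi_11 = rho(1) = -0.5822.
Step k = 2:
  phi_22 = [rho(2) - phi_11 rho(1)] / [1 - phi_11 rho(1)] = [0.733 - (-0.5822)(-0.5822)] / [1 - (-0.5822)(-0.5822)]
         = 0.39404316 / 0.66104316 = 0.596093.
  Update: phi_21 = phi_11 - phi_22 phi_11 = -0.5822 - (0.596093)(-0.5822) = -0.235155.
Step k = 3:
  phi_33 = [rho(3) - phi_21 rho(2) - phi_22 rho(1)] / [1 - phi_21 rho(1) - phi_22 rho(2)]
    numerator   = -0.5668 - (-0.235155)(0.733) - (0.596093)(-0.5822) = -0.0473863
    denominator = 1 - (-0.235155)(-0.5822) - (0.596093)(0.733) = 0.42615681
  phi_33 = -0.0473863 / 0.42615681 = -0.1112.
Therefore phi_{33} = -0.1112.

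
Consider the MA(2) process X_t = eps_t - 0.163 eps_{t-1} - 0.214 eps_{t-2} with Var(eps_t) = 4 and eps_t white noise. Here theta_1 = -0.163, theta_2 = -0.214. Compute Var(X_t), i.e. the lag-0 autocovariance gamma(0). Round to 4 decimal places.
\gamma(0) = 4.2895

For an MA(q) process X_t = eps_t + sum_i theta_i eps_{t-i} with
Var(eps_t) = sigma^2, the variance is
  gamma(0) = sigma^2 * (1 + sum_i theta_i^2).
  sum_i theta_i^2 = (-0.163)^2 + (-0.214)^2 = 0.026569 + 0.045796 = 0.072365.
  gamma(0) = 4 * (1 + 0.072365) = 4 * 1.072365 = 4.28946, which rounds to 4.2895.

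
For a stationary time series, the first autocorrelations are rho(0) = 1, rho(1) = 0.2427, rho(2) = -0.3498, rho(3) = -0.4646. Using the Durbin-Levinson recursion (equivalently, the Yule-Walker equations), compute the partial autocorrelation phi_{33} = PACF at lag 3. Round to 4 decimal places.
\phi_{33} = -0.3109

The PACF at lag k is phi_{kk}, the last component of the solution
to the Yule-Walker system G_k phi = r_k where
  (G_k)_{ij} = rho(|i - j|), (r_k)_i = rho(i), i,j = 1..k.
Equivalently, Durbin-Levinson gives phi_{kk} iteratively:
  phi_{11} = rho(1)
  phi_{kk} = [rho(k) - sum_{j=1..k-1} phi_{k-1,j} rho(k-j)]
            / [1 - sum_{j=1..k-1} phi_{k-1,j} rho(j)],
  phi_{k,j} = phi_{k-1,j} - phi_{kk} phi_{k-1,k-j},  j = 1..k-1.
Step k = 1:
  phi_11 = rho(1) = 0.2427.
Step k = 2:
  phi_22 = [rho(2) - phi_11 rho(1)] / [1 - phi_11 rho(1)] = [-0.3498 - (0.2427)(0.2427)] / [1 - (0.2427)(0.2427)]
         = -0.40870329 / 0.94109671 = -0.434284.
  Update: phi_21 = phi_11 - phi_22 phi_11 = 0.2427 - (-0.434284)(0.2427) = 0.348101.
Step k = 3:
  phi_33 = [rho(3) - phi_21 rho(2) - phi_22 rho(1)] / [1 - phi_21 rho(1) - phi_22 rho(2)]
    numerator   = -0.4646 - (0.348101)(-0.3498) - (-0.434284)(0.2427) = -0.23743362
    denominator = 1 - (0.348101)(0.2427) - (-0.434284)(-0.3498) = 0.76360339
  phi_33 = -0.23743362 / 0.76360339 = -0.3109.
Therefore phi_{33} = -0.3109.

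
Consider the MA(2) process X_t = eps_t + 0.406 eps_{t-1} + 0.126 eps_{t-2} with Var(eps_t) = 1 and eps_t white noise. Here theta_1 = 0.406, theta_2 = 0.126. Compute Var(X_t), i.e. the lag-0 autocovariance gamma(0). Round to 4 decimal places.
\gamma(0) = 1.1807

For an MA(q) process X_t = eps_t + sum_i theta_i eps_{t-i} with
Var(eps_t) = sigma^2, the variance is
  gamma(0) = sigma^2 * (1 + sum_i theta_i^2).
  sum_i theta_i^2 = (0.406)^2 + (0.126)^2 = 0.164836 + 0.015876 = 0.180712.
  gamma(0) = 1 * (1 + 0.180712) = 1 * 1.180712 = 1.180712, which rounds to 1.1807.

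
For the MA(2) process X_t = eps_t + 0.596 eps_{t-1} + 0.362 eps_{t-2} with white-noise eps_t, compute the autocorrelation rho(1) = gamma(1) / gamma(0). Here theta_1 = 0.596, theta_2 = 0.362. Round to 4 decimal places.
\rho(1) = 0.5462

For an MA(q) process with theta_0 = 1, the autocovariance is
  gamma(k) = sigma^2 * sum_{i=0..q-k} theta_i * theta_{i+k},
and rho(k) = gamma(k) / gamma(0). Sigma^2 cancels.
  numerator   = (1)*(0.596) + (0.596)*(0.362) = 0.811752.
  denominator = (1)^2 + (0.596)^2 + (0.362)^2 = 1.48626.
  rho(1) = 0.811752 / 1.48626 = 0.5462.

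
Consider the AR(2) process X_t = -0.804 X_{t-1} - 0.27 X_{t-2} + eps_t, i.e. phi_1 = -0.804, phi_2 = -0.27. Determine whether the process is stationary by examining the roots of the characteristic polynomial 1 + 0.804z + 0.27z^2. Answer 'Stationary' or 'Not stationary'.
\text{Stationary}

The AR(p) characteristic polynomial is P(z) = 1 + 0.804z + 0.27z^2.
Stationarity requires all roots to lie outside the unit circle, i.e. |z| > 1 for every root.
Set 1 + (0.804) z + (0.27) z^2 = 0, i.e. a z^2 + b z + c = 0 with a = 0.27, b = 0.804, c = 1.
Discriminant D = b^2 - 4ac = (0.804)^2 - 4*(0.27)*1 = 0.646416 - (1.08) = -0.433584.
D < 0, so the roots are the complex-conjugate pair z = (-b +/- i sqrt(-D)) / (2a) = -1.4889 +/- 1.2194i.
For a conjugate pair |z|^2 = z * conj(z) = (product of roots) = c/a = 1/(0.27) = 3.703704, so |z| = sqrt(3.703704) = 1.9245 for both roots.
Moduli of all roots: 1.9245, 1.9245.
All moduli strictly greater than 1? Yes.
Verdict: Stationary.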